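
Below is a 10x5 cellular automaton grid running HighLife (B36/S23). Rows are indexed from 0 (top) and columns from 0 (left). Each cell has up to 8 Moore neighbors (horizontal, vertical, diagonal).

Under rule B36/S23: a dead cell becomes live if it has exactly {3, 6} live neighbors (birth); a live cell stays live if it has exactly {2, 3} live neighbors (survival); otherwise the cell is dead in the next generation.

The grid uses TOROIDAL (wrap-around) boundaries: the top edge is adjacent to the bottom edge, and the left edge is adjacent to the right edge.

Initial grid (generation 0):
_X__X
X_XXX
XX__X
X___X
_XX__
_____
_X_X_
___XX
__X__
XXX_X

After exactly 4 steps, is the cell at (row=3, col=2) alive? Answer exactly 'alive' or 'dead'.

Answer: alive

Derivation:
Simulating step by step:
Generation 0 (given above): 22 live cells
Generation 1: 17 live cells
___X_
__X__
__X__
__XXX
XX___
_X___
__XXX
___XX
__X__
__X_X
Generation 2: 24 live cells
__XX_
__XX_
_XX__
X_XXX
XX_XX
_X_XX
X_X_X
____X
__X_X
__X__
Generation 3: 11 live cells
_X___
_____
X__X_
_X___
__X__
_____
_XX__
_X__X
_____
_XX__
Generation 4: 17 live cells
_XX__
_____
_____
_XX__
_____
_XX__
XXX__
XXX__
XXX__
_XX__

Cell (3,2) at generation 4: 1 -> alive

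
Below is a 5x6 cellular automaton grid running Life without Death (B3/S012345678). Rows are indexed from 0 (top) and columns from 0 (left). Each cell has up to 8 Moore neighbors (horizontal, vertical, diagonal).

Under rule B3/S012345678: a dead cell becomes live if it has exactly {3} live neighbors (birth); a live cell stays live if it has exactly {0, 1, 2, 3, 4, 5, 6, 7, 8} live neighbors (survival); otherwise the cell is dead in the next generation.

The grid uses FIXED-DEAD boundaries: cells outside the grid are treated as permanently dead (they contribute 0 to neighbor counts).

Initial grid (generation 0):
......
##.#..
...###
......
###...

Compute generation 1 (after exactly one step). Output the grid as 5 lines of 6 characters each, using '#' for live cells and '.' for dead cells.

Simulating step by step:
Generation 0 (given above): 9 live cells
Generation 1: 15 live cells
(generation 1 grid is the final answer)

Answer: ......
####..
..####
.####.
###...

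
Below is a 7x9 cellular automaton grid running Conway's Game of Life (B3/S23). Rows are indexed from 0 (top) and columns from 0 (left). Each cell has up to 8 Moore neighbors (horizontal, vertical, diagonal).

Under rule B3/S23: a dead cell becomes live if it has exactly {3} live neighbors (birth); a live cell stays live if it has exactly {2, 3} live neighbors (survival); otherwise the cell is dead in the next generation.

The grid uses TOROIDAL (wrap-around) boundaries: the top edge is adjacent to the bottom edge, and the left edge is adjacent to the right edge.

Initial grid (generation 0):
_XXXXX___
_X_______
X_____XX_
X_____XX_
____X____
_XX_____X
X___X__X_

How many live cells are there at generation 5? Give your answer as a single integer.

Answer: 10

Derivation:
Simulating step by step:
Generation 0 (given above): 19 live cells
Generation 1: 31 live cells
XXXXXX___
XX_XXXX__
XX____XX_
_____XXX_
XX_____XX
XX_X____X
X___XX__X
Generation 2: 10 live cells
_________
_______X_
XXX______
_____X___
_XX______
__X_X____
_____X___
Generation 3: 9 live cells
_________
_X_______
_X_______
X________
_XXX_____
_XXX_____
_________
Generation 4: 8 live cells
_________
_________
XX_______
X________
X__X_____
_X_X_____
__X______
Generation 5: 10 live cells
_________
_________
XX_______
X_______X
XXX______
_X_X_____
__X______
Population at generation 5: 10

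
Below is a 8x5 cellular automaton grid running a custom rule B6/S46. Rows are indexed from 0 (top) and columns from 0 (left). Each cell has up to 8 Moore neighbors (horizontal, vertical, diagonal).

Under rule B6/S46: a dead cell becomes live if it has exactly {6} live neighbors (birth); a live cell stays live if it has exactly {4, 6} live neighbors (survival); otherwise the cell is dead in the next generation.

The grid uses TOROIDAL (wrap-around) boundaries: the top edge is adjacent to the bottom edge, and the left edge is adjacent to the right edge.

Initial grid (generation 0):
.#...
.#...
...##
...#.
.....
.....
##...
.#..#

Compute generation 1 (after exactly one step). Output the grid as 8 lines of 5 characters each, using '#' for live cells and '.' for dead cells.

Answer: .....
.....
.....
.....
.....
.....
.....
.....

Derivation:
Simulating step by step:
Generation 0 (given above): 9 live cells
Generation 1: 0 live cells
(generation 1 grid is the final answer)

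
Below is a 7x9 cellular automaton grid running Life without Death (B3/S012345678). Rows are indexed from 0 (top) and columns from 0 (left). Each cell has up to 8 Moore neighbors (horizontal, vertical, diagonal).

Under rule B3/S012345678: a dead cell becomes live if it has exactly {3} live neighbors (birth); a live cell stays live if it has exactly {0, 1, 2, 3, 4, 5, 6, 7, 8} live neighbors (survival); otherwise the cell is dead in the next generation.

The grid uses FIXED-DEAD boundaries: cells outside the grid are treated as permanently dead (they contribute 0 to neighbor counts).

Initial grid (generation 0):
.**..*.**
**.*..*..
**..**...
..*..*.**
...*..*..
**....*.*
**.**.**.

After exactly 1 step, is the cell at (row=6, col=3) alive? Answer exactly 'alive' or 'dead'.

Answer: alive

Derivation:
Simulating step by step:
Generation 0 (given above): 29 live cells
Generation 1: 44 live cells
***..****
**.*..**.
**.***.*.
.***.*.**
.***.**.*
**.**.*.*
********.

Cell (6,3) at generation 1: 1 -> alive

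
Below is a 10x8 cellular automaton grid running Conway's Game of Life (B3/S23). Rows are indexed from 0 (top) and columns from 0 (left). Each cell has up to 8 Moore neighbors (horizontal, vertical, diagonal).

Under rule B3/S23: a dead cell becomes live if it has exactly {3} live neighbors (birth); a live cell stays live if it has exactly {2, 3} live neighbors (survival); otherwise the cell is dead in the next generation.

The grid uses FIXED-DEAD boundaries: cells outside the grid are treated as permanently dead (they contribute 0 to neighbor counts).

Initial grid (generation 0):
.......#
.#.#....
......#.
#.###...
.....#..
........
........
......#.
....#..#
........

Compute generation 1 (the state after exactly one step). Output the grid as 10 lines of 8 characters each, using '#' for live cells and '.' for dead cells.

Answer: ........
........
.#..#...
...###..
...##...
........
........
........
........
........

Derivation:
Simulating step by step:
Generation 0 (given above): 12 live cells
Generation 1: 7 live cells
(generation 1 grid is the final answer)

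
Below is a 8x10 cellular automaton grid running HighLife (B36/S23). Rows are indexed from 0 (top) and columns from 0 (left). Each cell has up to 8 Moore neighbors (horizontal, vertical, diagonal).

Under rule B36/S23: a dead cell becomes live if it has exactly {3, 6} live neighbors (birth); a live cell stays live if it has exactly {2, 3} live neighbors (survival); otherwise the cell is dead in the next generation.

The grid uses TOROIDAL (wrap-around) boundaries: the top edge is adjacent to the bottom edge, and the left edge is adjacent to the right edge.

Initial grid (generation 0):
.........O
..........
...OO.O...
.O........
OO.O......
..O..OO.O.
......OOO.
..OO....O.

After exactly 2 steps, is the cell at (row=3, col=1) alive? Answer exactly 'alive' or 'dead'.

Answer: alive

Derivation:
Simulating step by step:
Generation 0 (given above): 18 live cells
Generation 1: 20 live cells
..........
..........
..........
OO.OO.....
OO........
.OO..OO.OO
..OO.OO.OO
........OO
Generation 2: 20 live cells
..........
..........
..........
OOO.......
...OOO....
...OOOO.O.
.OOOOOO...
.......OOO

Cell (3,1) at generation 2: 1 -> alive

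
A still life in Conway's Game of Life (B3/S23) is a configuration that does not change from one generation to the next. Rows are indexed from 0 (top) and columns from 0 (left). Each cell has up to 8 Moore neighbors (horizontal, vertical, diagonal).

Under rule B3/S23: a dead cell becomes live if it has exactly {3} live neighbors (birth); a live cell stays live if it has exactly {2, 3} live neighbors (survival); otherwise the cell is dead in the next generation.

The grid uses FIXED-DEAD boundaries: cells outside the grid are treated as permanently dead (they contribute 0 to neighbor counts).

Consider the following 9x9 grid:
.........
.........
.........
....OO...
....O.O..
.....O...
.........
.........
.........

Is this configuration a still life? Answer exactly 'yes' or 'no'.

Compute generation 1 and compare to generation 0 (given above):
Generation 1:
.........
.........
.........
....OO...
....O.O..
.....O...
.........
.........
.........
The grids are IDENTICAL -> still life.

Answer: yes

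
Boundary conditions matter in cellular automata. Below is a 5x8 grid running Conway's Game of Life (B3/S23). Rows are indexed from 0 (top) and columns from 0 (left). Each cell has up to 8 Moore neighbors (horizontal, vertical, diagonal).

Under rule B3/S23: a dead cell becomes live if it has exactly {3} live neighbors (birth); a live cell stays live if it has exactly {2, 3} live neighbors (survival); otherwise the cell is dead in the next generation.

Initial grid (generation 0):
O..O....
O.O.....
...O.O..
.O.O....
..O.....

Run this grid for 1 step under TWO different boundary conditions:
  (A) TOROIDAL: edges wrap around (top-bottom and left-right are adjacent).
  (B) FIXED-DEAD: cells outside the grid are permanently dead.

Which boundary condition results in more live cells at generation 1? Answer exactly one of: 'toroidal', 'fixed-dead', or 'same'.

Answer: toroidal

Derivation:
Under TOROIDAL boundary, generation 1:
..OO....
.OOOO...
.O.OO...
...OO...
.OOO....
Population = 14

Under FIXED-DEAD boundary, generation 1:
.O......
.OOOO...
.O.OO...
...OO...
..O.....
Population = 11

Comparison: toroidal=14, fixed-dead=11 -> toroidal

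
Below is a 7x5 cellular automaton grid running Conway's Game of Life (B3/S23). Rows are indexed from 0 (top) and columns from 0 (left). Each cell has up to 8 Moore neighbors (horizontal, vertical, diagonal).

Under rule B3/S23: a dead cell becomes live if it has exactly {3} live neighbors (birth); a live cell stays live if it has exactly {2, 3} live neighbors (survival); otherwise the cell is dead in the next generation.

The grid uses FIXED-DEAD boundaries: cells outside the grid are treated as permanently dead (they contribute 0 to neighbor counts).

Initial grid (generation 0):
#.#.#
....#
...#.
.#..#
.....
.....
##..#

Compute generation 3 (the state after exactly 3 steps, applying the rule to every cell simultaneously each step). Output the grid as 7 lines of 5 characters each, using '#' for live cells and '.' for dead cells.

Simulating step by step:
Generation 0 (given above): 10 live cells
Generation 1: 4 live cells
...#.
....#
...##
.....
.....
.....
.....
Generation 2: 3 live cells
.....
....#
...##
.....
.....
.....
.....
Generation 3: 4 live cells
(generation 3 grid is the final answer)

Answer: .....
...##
...##
.....
.....
.....
.....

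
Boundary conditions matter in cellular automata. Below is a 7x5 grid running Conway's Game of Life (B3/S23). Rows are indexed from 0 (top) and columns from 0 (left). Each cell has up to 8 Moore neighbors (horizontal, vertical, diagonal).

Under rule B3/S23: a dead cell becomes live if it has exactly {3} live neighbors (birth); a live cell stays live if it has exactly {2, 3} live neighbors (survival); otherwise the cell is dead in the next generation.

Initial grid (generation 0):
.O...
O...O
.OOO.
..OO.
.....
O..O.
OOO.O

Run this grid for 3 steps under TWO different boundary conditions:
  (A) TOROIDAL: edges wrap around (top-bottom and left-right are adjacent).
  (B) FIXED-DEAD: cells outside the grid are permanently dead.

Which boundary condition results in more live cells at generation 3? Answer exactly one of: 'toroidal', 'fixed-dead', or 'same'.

Under TOROIDAL boundary, generation 3:
OO..O
O....
OO.O.
OO..O
OO..O
.....
OO...
Population = 15

Under FIXED-DEAD boundary, generation 3:
.....
.....
OO.OO
OO...
....O
...OO
.....
Population = 9

Comparison: toroidal=15, fixed-dead=9 -> toroidal

Answer: toroidal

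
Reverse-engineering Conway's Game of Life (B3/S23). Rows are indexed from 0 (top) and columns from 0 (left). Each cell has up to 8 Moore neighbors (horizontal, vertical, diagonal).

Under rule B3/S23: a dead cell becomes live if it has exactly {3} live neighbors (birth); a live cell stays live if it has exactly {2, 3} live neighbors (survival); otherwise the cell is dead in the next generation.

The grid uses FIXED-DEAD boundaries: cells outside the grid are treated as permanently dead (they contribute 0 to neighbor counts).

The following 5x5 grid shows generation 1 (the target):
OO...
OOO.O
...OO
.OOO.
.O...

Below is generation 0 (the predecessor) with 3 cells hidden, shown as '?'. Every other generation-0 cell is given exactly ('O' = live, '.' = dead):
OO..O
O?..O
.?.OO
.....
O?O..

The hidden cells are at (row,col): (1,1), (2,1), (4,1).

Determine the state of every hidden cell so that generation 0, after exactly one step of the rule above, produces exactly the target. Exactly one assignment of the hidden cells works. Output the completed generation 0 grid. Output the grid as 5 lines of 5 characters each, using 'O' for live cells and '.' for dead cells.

Hidden generation-0 cells (in order): (1,1), (2,1), (4,1).
A hidden cell only influences target cells in its own 3x3 neighborhood. Try each of the 2^3 = 8 assignments, step the completed generation 0 forward once under B3/S23, and compare with the target:
  (1,1)=. (2,1)=. (4,1)=. -> step gives (1,2)='.' but target has 'O' -> reject
  (1,1)=. (2,1)=. (4,1)=O -> step gives (1,2)='.' but target has 'O' -> reject
  (1,1)=. (2,1)=O (4,1)=. -> step gives (1,1)='.' but target has 'O' -> reject
  (1,1)=. (2,1)=O (4,1)=O -> step gives (1,1)='.' but target has 'O' -> reject
  (1,1)=O (2,1)=. (4,1)=. -> step gives (3,1)='.' but target has 'O' -> reject
  (1,1)=O (2,1)=. (4,1)=O -> step reproduces the target at every cell -> ACCEPT
  (1,1)=O (2,1)=O (4,1)=. -> step gives (1,0)='.' but target has 'O' -> reject
  (1,1)=O (2,1)=O (4,1)=O -> step gives (1,0)='.' but target has 'O' -> reject
Unique solution: (1,1)=live, (2,1)=dead, (4,1)=live.
Check: live-neighbor counts of every cell in the completed generation 0:
33221
33343
22222
23332
12110
Applying B3/S23 to generation 0 with these counts gives:
OO...
OOO.O
...OO
.OOO.
.O...
which matches the target exactly.

Answer: OO..O
OO..O
...OO
.....
OOO..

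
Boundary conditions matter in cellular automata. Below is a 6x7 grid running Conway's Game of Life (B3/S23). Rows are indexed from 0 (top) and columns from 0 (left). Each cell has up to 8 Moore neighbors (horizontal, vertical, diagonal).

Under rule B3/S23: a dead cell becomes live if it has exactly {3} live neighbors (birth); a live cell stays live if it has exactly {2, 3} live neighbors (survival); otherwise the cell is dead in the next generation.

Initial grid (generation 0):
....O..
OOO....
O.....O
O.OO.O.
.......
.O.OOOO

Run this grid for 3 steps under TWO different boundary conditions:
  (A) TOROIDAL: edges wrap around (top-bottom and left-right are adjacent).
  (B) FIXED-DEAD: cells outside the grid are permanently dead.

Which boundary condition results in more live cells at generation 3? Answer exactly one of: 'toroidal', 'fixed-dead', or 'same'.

Answer: toroidal

Derivation:
Under TOROIDAL boundary, generation 3:
...O...
O..OO..
..O..O.
.....O.
....O..
.......
Population = 8

Under FIXED-DEAD boundary, generation 3:
O.O....
..O....
...O...
O.O....
.O.....
.......
Population = 7

Comparison: toroidal=8, fixed-dead=7 -> toroidal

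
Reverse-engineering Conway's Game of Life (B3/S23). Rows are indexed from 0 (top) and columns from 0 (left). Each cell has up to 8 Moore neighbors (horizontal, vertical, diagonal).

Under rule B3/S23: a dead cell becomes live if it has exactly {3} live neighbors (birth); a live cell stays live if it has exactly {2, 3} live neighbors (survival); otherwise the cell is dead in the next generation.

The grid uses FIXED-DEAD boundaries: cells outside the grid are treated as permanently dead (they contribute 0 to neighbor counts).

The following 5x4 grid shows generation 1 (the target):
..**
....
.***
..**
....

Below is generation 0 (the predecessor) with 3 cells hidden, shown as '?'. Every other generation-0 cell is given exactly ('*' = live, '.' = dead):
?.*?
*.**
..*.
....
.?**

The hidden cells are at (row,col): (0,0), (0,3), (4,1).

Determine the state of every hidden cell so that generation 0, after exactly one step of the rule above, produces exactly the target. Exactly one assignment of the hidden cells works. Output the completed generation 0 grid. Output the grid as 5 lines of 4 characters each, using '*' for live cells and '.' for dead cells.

Hidden generation-0 cells (in order): (0,0), (0,3), (4,1).
A hidden cell only influences target cells in its own 3x3 neighborhood. Try each of the 2^3 = 8 assignments, step the completed generation 0 forward once under B3/S23, and compare with the target:
  (0,0)=. (0,3)=. (4,1)=. -> step gives (0,1)='*' but target has '.' -> reject
  (0,0)=. (0,3)=. (4,1)=* -> step gives (0,1)='*' but target has '.' -> reject
  (0,0)=. (0,3)=* (4,1)=. -> step gives (0,1)='*' but target has '.' -> reject
  (0,0)=. (0,3)=* (4,1)=* -> step gives (0,1)='*' but target has '.' -> reject
  (0,0)=* (0,3)=. (4,1)=. -> step gives (1,2)='*' but target has '.' -> reject
  (0,0)=* (0,3)=. (4,1)=* -> step gives (1,2)='*' but target has '.' -> reject
  (0,0)=* (0,3)=* (4,1)=. -> step reproduces the target at every cell -> ACCEPT
  (0,0)=* (0,3)=* (4,1)=* -> step gives (3,1)='*' but target has '.' -> reject
Unique solution: (0,0)=live, (0,3)=live, (4,1)=dead.
Check: live-neighbor counts of every cell in the completed generation 0:
1433
1544
1323
0233
0111
Applying B3/S23 to generation 0 with these counts gives:
..**
....
.***
..**
....
which matches the target exactly.

Answer: *.**
*.**
..*.
....
..**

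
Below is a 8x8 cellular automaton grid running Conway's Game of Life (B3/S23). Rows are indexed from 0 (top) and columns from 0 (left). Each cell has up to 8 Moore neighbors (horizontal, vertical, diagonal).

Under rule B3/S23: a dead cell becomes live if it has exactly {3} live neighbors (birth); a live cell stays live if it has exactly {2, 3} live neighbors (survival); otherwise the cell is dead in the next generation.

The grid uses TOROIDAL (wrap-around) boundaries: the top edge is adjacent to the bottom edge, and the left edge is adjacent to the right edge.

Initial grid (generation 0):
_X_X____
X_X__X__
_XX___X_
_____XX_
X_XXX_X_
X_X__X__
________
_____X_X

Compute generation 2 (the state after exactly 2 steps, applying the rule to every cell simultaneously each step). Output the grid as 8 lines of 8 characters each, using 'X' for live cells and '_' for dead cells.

Answer: XXXX___X
___X_XX_
XXXX_XXX
_X__X_X_
__X___XX
__X_X__X
_____XX_
_X___X_X

Derivation:
Simulating step by step:
Generation 0 (given above): 20 live cells
Generation 1: 22 live cells
XXX_X_X_
X__X____
_XX___XX
____X_X_
__XXX_X_
__X_XX_X
______X_
________
Generation 2: 29 live cells
(generation 2 grid is the final answer)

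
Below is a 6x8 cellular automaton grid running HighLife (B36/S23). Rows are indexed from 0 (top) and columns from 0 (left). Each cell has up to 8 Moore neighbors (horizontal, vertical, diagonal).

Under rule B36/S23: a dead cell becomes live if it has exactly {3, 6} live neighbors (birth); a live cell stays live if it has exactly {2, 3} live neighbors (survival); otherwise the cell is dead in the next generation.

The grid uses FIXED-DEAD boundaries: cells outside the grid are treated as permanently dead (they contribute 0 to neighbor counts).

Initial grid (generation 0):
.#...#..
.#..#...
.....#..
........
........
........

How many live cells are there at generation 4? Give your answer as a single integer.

Simulating step by step:
Generation 0 (given above): 5 live cells
Generation 1: 2 live cells
........
....##..
........
........
........
........
Generation 2: 0 live cells
........
........
........
........
........
........
Generation 3: 0 live cells
........
........
........
........
........
........
Generation 4: 0 live cells
........
........
........
........
........
........
Population at generation 4: 0

Answer: 0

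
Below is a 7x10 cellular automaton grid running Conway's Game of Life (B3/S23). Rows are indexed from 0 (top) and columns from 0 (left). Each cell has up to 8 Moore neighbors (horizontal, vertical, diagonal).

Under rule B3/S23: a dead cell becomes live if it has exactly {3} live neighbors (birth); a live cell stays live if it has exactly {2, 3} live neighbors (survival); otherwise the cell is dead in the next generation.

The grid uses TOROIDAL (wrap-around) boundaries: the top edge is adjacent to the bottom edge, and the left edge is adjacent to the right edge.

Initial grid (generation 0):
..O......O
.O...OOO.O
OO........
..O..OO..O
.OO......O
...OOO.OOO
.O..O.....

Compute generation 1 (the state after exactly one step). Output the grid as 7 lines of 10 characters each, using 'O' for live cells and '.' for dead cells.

Answer: .OO..OO.O.
.OO...O.OO
.OO....OOO
..O......O
.OO....O.O
.O.OOO..OO
O.O.OO...O

Derivation:
Simulating step by step:
Generation 0 (given above): 24 live cells
Generation 1: 32 live cells
(generation 1 grid is the final answer)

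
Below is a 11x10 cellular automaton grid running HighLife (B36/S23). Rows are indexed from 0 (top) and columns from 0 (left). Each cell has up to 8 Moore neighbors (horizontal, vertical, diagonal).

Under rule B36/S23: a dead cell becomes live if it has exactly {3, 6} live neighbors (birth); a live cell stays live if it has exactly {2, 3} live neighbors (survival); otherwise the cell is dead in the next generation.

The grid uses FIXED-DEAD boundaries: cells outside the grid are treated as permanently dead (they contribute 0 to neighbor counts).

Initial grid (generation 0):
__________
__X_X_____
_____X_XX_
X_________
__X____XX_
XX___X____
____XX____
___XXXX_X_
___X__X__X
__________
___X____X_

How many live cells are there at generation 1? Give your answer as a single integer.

Answer: 13

Derivation:
Simulating step by step:
Generation 0 (given above): 24 live cells
Generation 1: 13 live cells
__________
__________
__________
______X___
X_________
_X__XXX___
___X______
___X__XX__
___X__XX__
__________
__________
Population at generation 1: 13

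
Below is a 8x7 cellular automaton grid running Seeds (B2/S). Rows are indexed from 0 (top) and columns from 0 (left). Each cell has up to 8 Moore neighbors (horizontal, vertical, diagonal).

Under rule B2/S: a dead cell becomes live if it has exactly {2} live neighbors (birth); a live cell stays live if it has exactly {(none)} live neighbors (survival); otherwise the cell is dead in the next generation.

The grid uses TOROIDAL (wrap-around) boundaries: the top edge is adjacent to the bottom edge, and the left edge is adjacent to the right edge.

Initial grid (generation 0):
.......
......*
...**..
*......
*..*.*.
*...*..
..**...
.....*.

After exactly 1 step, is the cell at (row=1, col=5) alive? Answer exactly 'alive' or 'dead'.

Answer: alive

Derivation:
Simulating step by step:
Generation 0 (given above): 12 live cells
Generation 1: 18 live cells
.....**
...***.
*....**
.**..*.
.......
.....*.
.*...**
..***..

Cell (1,5) at generation 1: 1 -> alive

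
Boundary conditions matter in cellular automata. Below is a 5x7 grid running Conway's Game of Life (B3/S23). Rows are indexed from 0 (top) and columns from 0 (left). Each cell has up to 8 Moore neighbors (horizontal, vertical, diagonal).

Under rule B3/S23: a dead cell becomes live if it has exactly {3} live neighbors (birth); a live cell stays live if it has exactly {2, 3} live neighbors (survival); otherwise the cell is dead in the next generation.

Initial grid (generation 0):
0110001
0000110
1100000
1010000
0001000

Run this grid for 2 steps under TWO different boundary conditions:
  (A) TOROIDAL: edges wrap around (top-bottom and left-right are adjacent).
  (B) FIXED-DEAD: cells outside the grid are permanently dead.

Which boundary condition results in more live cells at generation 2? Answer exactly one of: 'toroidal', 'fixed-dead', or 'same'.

Under TOROIDAL boundary, generation 2:
0110010
0010000
0010010
0010000
0000001
Population = 8

Under FIXED-DEAD boundary, generation 2:
0000000
1000000
1010000
1000000
0000000
Population = 4

Comparison: toroidal=8, fixed-dead=4 -> toroidal

Answer: toroidal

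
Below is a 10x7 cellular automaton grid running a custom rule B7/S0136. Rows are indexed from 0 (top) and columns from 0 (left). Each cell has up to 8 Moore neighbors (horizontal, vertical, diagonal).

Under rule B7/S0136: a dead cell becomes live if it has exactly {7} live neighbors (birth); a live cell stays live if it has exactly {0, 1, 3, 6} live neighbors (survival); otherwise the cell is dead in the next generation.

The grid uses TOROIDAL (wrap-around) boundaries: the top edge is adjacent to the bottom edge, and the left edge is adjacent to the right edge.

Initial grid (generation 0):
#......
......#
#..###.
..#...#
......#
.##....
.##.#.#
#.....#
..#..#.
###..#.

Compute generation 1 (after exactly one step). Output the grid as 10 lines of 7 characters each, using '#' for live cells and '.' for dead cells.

Answer: #......
......#
.....#.
..#...#
......#
.##....
..#.#..
#.....#
.......
.....#.

Derivation:
Simulating step by step:
Generation 0 (given above): 23 live cells
Generation 1: 13 live cells
(generation 1 grid is the final answer)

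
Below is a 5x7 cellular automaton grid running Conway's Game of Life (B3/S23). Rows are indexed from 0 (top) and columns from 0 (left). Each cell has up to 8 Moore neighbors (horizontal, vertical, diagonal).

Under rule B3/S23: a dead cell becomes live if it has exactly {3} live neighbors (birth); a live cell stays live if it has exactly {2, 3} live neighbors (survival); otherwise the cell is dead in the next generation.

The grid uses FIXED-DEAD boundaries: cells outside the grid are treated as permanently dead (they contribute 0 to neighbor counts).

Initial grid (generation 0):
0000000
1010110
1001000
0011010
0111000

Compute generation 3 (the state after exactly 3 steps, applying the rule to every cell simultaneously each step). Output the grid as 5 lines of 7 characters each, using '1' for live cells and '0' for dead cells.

Simulating step by step:
Generation 0 (given above): 12 live cells
Generation 1: 7 live cells
0000000
0101100
0000010
0000000
0101100
Generation 2: 3 live cells
0000000
0000100
0000100
0000100
0000000
Generation 3: 3 live cells
(generation 3 grid is the final answer)

Answer: 0000000
0000000
0001110
0000000
0000000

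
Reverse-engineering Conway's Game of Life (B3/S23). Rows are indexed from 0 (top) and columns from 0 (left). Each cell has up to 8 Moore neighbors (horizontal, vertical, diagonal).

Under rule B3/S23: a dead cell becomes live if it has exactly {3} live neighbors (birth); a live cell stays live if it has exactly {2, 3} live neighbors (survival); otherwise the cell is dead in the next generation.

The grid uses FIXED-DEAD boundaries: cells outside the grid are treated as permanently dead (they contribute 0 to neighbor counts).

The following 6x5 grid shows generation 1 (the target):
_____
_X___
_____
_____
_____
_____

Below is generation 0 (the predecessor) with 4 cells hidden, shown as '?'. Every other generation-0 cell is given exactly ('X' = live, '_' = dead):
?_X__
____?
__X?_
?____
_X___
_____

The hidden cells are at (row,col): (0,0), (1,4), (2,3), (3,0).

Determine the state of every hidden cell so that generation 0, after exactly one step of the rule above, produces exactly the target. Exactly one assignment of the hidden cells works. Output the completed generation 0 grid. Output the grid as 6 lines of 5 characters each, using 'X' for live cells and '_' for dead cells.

Hidden generation-0 cells (in order): (0,0), (1,4), (2,3), (3,0).
A hidden cell only influences target cells in its own 3x3 neighborhood. Try each of the 2^4 = 16 assignments, step the completed generation 0 forward once under B3/S23, and compare with the target:
  (0,0)=_ (1,4)=_ (2,3)=_ (3,0)=_ -> step gives (1,1)='_' but target has 'X' -> reject
  (0,0)=_ (1,4)=_ (2,3)=_ (3,0)=X -> step gives (1,1)='_' but target has 'X' -> reject
  (0,0)=_ (1,4)=_ (2,3)=X (3,0)=_ -> step gives (1,1)='_' but target has 'X' -> reject
  (0,0)=_ (1,4)=_ (2,3)=X (3,0)=X -> step gives (1,1)='_' but target has 'X' -> reject
  (0,0)=_ (1,4)=X (2,3)=_ (3,0)=_ -> step gives (1,1)='_' but target has 'X' -> reject
  (0,0)=_ (1,4)=X (2,3)=_ (3,0)=X -> step gives (1,1)='_' but target has 'X' -> reject
  (0,0)=_ (1,4)=X (2,3)=X (3,0)=_ -> step gives (1,1)='_' but target has 'X' -> reject
  (0,0)=_ (1,4)=X (2,3)=X (3,0)=X -> step gives (1,1)='_' but target has 'X' -> reject
  (0,0)=X (1,4)=_ (2,3)=_ (3,0)=_ -> step reproduces the target at every cell -> ACCEPT
  (0,0)=X (1,4)=_ (2,3)=_ (3,0)=X -> step gives (3,1)='X' but target has '_' -> reject
  (0,0)=X (1,4)=_ (2,3)=X (3,0)=_ -> step gives (1,2)='X' but target has '_' -> reject
  (0,0)=X (1,4)=_ (2,3)=X (3,0)=X -> step gives (1,2)='X' but target has '_' -> reject
  (0,0)=X (1,4)=X (2,3)=_ (3,0)=_ -> step gives (1,3)='X' but target has '_' -> reject
  (0,0)=X (1,4)=X (2,3)=_ (3,0)=X -> step gives (1,3)='X' but target has '_' -> reject
  (0,0)=X (1,4)=X (2,3)=X (3,0)=_ -> step gives (1,2)='X' but target has '_' -> reject
  (0,0)=X (1,4)=X (2,3)=X (3,0)=X -> step gives (1,2)='X' but target has '_' -> reject
Unique solution: (0,0)=live, (1,4)=dead, (2,3)=dead, (3,0)=dead.
Check: live-neighbor counts of every cell in the completed generation 0:
02010
13220
01010
12210
10100
11100
Applying B3/S23 to generation 0 with these counts gives:
_____
_X___
_____
_____
_____
_____
which matches the target exactly.

Answer: X_X__
_____
__X__
_____
_X___
_____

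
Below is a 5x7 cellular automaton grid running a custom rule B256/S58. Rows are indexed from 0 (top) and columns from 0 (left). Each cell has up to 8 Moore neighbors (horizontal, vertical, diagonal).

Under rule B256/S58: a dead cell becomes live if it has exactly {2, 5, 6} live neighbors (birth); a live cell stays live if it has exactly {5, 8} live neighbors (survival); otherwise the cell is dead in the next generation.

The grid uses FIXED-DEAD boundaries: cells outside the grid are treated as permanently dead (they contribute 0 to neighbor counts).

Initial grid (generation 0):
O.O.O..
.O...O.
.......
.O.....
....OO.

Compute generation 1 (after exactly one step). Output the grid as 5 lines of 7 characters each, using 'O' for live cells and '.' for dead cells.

Answer: ...O.O.
O.OOO..
OOO....
....OO.
.......

Derivation:
Simulating step by step:
Generation 0 (given above): 8 live cells
Generation 1: 11 live cells
(generation 1 grid is the final answer)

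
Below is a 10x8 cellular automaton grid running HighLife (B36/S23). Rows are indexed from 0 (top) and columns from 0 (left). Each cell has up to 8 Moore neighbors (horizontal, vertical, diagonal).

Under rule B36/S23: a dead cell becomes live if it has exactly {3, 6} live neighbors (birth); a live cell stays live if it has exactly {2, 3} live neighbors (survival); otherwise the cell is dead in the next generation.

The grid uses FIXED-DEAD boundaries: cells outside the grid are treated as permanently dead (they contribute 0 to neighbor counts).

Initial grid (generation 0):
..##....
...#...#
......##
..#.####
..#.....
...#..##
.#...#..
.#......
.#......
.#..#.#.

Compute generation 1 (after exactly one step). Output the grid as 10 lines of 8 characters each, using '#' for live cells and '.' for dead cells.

Simulating step by step:
Generation 0 (given above): 22 live cells
Generation 1: 23 live cells
(generation 1 grid is the final answer)

Answer: ..##....
..##..##
...##...
...#.#.#
..#.#...
..#...#.
..#...#.
###.....
###.....
........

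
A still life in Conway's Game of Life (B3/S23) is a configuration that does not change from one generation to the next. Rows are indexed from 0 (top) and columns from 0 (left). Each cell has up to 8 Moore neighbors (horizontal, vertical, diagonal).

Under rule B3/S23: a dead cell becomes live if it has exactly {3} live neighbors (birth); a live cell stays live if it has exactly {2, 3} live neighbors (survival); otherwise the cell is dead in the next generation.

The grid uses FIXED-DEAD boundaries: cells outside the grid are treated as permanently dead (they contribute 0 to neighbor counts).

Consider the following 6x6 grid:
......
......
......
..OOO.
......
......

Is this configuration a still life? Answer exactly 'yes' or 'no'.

Compute generation 1 and compare to generation 0 (given above):
Generation 1:
......
......
...O..
...O..
...O..
......
Cell (2,3) differs: gen0=0 vs gen1=1 -> NOT a still life.

Answer: no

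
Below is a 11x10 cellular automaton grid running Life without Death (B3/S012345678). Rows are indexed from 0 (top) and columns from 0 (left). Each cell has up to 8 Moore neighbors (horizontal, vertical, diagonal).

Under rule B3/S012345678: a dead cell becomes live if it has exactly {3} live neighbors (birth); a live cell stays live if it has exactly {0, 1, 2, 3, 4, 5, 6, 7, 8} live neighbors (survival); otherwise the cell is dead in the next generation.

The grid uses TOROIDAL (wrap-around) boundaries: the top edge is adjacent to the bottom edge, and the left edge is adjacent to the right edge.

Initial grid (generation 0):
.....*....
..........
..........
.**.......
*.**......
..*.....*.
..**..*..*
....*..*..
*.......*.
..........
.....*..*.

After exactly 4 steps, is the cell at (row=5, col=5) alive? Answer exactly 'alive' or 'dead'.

Simulating step by step:
Generation 0 (given above): 18 live cells
Generation 1: 26 live cells
.....*....
..........
..........
.***......
*.**......
..*.....**
..**..****
...**..***
*.......*.
.........*
.....*..*.
Generation 2: 36 live cells
.....*....
..........
..*.......
.***......
*.**.....*
*.*.....**
*.***.****
*.***.****
*......**.
........**
.....*..*.
Generation 3: 45 live cells
.....*....
..........
.***......
****......
*.**....**
*.*.*...**
*.***.****
*.***.****
**.*..***.
........**
.....*..**
Generation 4: 53 live cells
.....*....
..*.......
****......
*****.....
*.***...**
*.*.**..**
*.***.****
*.***.****
**.******.
......*.**
.....*..**

Cell (5,5) at generation 4: 1 -> alive

Answer: alive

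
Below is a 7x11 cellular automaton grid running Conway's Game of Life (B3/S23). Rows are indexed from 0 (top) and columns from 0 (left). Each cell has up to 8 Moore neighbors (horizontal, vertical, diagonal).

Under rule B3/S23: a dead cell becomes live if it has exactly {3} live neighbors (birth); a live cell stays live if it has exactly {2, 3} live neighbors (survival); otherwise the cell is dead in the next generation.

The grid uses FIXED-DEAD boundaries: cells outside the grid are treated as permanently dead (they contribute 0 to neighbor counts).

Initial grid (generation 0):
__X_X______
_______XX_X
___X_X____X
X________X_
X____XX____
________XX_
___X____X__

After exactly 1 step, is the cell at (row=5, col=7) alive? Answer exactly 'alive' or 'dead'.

Answer: alive

Derivation:
Simulating step by step:
Generation 0 (given above): 17 live cells
Generation 1: 15 live cells
___________
___XX____X_
________X_X
____XXX____
________XX_
_______XXX_
________XX_

Cell (5,7) at generation 1: 1 -> alive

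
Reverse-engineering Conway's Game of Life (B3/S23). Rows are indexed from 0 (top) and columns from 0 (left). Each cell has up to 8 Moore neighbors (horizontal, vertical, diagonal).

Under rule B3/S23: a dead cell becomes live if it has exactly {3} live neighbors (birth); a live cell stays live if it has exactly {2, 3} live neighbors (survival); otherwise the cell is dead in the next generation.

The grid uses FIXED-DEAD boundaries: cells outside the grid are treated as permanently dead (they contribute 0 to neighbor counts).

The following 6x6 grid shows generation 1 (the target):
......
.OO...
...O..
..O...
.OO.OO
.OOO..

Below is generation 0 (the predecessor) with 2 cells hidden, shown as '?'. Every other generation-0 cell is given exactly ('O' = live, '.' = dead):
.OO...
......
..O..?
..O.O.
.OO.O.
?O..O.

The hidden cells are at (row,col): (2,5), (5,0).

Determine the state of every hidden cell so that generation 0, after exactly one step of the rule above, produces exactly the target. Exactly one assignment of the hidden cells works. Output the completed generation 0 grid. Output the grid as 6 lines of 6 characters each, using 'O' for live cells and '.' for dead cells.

Answer: .OO...
......
..O...
..O.O.
.OO.O.
.O..O.

Derivation:
Hidden generation-0 cells (in order): (2,5), (5,0).
A hidden cell only influences target cells in its own 3x3 neighborhood. Try each of the 2^2 = 4 assignments, step the completed generation 0 forward once under B3/S23, and compare with the target:
  (2,5)=. (5,0)=. -> step reproduces the target at every cell -> ACCEPT
  (2,5)=. (5,0)=O -> step gives (4,0)='O' but target has '.' -> reject
  (2,5)=O (5,0)=. -> step gives (3,4)='O' but target has '.' -> reject
  (2,5)=O (5,0)=O -> step gives (3,4)='O' but target has '.' -> reject
Unique solution: (2,5)=dead, (5,0)=dead.
Check: live-neighbor counts of every cell in the completed generation 0:
111100
133200
021311
143512
233523
223312
Applying B3/S23 to generation 0 with these counts gives:
......
.OO...
...O..
..O...
.OO.OO
.OOO..
which matches the target exactly.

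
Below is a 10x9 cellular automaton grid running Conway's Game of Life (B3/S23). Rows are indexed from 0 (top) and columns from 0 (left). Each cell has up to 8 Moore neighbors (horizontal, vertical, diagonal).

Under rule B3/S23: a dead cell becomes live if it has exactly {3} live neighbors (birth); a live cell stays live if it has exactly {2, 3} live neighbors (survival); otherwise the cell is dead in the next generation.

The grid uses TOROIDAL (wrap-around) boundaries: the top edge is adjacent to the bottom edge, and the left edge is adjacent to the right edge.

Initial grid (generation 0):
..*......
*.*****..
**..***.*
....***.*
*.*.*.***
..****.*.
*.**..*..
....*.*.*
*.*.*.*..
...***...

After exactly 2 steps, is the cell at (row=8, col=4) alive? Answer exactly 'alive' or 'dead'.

Simulating step by step:
Generation 0 (given above): 42 live cells
Generation 1: 30 live cells
.**...*..
*.*...***
.**.....*
.........
***......
*........
.**...*.*
*.*.*.*.*
......**.
.**.**...
Generation 2: 31 live cells
......*.*
...*..*.*
.**.....*
.........
**.......
........*
..**.*..*
*.**..*.*
*.*.*.***
.***.*.*.

Cell (8,4) at generation 2: 1 -> alive

Answer: alive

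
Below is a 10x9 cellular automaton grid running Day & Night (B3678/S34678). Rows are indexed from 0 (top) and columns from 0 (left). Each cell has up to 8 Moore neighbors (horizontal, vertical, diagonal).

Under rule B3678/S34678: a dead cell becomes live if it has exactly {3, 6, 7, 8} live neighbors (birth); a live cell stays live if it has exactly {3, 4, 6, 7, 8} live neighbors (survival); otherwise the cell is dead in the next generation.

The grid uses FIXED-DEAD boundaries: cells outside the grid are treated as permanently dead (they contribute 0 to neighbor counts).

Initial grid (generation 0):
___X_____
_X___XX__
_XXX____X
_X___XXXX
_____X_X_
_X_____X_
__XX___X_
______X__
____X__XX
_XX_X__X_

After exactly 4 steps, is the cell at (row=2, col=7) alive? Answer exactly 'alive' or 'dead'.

Simulating step by step:
Generation 0 (given above): 28 live cells
Generation 1: 23 live cells
_________
___XX____
XXX_X____
____X_XXX
______XX_
__X_____X
______X__
___X____X
___X_XXX_
___X____X
Generation 2: 21 live cells
_________
_XXX_____
____X__X_
_X_X__XX_
_____XX__
______X__
_______X_
____XX___
__X____XX
____X_XX_
Generation 3: 21 live cells
__X______
_________
_X____X__
____X_XX_
_____XX__
_____XXX_
_____XX__
______XXX
___XX__X_
_______XX
Generation 4: 16 live cells
_________
_________
_____X_X_
______XX_
____X_X__
____X_XX_
_____XXXX
____X_XX_
_________
_________

Cell (2,7) at generation 4: 1 -> alive

Answer: alive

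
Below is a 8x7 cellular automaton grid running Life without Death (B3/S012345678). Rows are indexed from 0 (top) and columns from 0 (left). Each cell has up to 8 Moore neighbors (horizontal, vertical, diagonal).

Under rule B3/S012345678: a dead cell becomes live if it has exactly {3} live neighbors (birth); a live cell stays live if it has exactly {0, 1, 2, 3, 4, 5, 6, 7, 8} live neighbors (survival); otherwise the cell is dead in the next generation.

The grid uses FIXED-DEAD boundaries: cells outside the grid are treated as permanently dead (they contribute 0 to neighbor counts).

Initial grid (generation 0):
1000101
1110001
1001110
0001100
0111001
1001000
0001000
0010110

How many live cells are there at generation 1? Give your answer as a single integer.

Simulating step by step:
Generation 0 (given above): 23 live cells
Generation 1: 29 live cells
1000111
1110001
1001110
0101100
0111001
1101100
0011000
0011110
Population at generation 1: 29

Answer: 29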